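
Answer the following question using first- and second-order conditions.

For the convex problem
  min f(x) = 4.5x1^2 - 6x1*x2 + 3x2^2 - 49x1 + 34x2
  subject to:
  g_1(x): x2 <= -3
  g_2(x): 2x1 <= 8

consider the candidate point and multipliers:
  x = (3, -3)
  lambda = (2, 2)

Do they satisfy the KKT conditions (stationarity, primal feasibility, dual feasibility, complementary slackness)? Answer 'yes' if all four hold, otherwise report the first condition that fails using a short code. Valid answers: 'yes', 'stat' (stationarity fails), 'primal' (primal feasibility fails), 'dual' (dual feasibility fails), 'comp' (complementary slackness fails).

Gradient of f: grad f(x) = Q x + c = (-4, -2)
Constraint values g_i(x) = a_i^T x - b_i:
  g_1((3, -3)) = 0
  g_2((3, -3)) = -2
Stationarity residual: grad f(x) + sum_i lambda_i a_i = (0, 0)
  -> stationarity OK
Primal feasibility (all g_i <= 0): OK
Dual feasibility (all lambda_i >= 0): OK
Complementary slackness (lambda_i * g_i(x) = 0 for all i): FAILS

Verdict: the first failing condition is complementary_slackness -> comp.

comp


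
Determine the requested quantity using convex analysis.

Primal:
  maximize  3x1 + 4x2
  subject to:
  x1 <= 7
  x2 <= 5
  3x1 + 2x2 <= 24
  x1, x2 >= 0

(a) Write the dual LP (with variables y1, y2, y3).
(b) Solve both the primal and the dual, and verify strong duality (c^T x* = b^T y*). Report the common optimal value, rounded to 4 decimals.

The standard primal-dual pair for 'max c^T x s.t. A x <= b, x >= 0' is:
  Dual:  min b^T y  s.t.  A^T y >= c,  y >= 0.

So the dual LP is:
  minimize  7y1 + 5y2 + 24y3
  subject to:
    y1 + 3y3 >= 3
    y2 + 2y3 >= 4
    y1, y2, y3 >= 0

Solving the primal: x* = (4.6667, 5).
  primal value c^T x* = 34.
Solving the dual: y* = (0, 2, 1).
  dual value b^T y* = 34.
Strong duality: c^T x* = b^T y*. Confirmed.

34


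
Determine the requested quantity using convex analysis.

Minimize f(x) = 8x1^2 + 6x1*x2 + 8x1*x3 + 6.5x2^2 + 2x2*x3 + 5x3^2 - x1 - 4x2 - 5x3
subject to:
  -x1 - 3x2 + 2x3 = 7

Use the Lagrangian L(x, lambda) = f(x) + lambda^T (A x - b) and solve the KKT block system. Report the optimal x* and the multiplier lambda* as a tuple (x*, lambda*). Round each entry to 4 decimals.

Form the Lagrangian:
  L(x, lambda) = (1/2) x^T Q x + c^T x + lambda^T (A x - b)
Stationarity (grad_x L = 0): Q x + c + A^T lambda = 0.
Primal feasibility: A x = b.

This gives the KKT block system:
  [ Q   A^T ] [ x     ]   [-c ]
  [ A    0  ] [ lambda ] = [ b ]

Solving the linear system:
  x*      = (-1.1849, -0.4, 2.3075)
  lambda* = (-3.8981)
  f(x*)   = 9.267

x* = (-1.1849, -0.4, 2.3075), lambda* = (-3.8981)


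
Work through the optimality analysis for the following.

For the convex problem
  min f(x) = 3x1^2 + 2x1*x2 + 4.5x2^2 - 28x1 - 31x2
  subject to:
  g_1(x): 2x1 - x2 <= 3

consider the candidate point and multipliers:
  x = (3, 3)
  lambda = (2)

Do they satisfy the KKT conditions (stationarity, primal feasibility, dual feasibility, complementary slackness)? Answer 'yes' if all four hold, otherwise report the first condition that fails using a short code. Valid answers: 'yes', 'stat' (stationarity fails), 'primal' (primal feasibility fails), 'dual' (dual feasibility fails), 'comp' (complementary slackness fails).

Gradient of f: grad f(x) = Q x + c = (-4, 2)
Constraint values g_i(x) = a_i^T x - b_i:
  g_1((3, 3)) = 0
Stationarity residual: grad f(x) + sum_i lambda_i a_i = (0, 0)
  -> stationarity OK
Primal feasibility (all g_i <= 0): OK
Dual feasibility (all lambda_i >= 0): OK
Complementary slackness (lambda_i * g_i(x) = 0 for all i): OK

Verdict: yes, KKT holds.

yes


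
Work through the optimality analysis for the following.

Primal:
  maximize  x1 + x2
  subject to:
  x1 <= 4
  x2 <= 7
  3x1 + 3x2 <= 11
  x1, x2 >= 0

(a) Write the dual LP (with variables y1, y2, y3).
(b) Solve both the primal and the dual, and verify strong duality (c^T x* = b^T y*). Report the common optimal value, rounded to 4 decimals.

The standard primal-dual pair for 'max c^T x s.t. A x <= b, x >= 0' is:
  Dual:  min b^T y  s.t.  A^T y >= c,  y >= 0.

So the dual LP is:
  minimize  4y1 + 7y2 + 11y3
  subject to:
    y1 + 3y3 >= 1
    y2 + 3y3 >= 1
    y1, y2, y3 >= 0

Solving the primal: x* = (3.6667, 0).
  primal value c^T x* = 3.6667.
Solving the dual: y* = (0, 0, 0.3333).
  dual value b^T y* = 3.6667.
Strong duality: c^T x* = b^T y*. Confirmed.

3.6667


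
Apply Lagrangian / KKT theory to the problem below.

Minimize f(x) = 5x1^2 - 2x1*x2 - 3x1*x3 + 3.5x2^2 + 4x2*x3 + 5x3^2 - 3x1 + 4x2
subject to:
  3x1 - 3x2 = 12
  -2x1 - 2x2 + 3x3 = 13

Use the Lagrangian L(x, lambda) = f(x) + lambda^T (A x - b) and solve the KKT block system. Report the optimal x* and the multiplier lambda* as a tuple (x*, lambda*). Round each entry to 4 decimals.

Form the Lagrangian:
  L(x, lambda) = (1/2) x^T Q x + c^T x + lambda^T (A x - b)
Stationarity (grad_x L = 0): Q x + c + A^T lambda = 0.
Primal feasibility: A x = b.

This gives the KKT block system:
  [ Q   A^T ] [ x     ]   [-c ]
  [ A    0  ] [ lambda ] = [ b ]

Solving the linear system:
  x*      = (0.4917, -3.5083, 2.3223)
  lambda* = (-2.3699, -2.5714)
  f(x*)   = 23.1794

x* = (0.4917, -3.5083, 2.3223), lambda* = (-2.3699, -2.5714)


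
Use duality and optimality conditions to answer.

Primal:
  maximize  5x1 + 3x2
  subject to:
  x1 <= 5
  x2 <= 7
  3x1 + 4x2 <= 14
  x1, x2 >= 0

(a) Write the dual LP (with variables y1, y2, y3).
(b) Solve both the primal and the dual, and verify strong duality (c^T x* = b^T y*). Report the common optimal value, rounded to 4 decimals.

The standard primal-dual pair for 'max c^T x s.t. A x <= b, x >= 0' is:
  Dual:  min b^T y  s.t.  A^T y >= c,  y >= 0.

So the dual LP is:
  minimize  5y1 + 7y2 + 14y3
  subject to:
    y1 + 3y3 >= 5
    y2 + 4y3 >= 3
    y1, y2, y3 >= 0

Solving the primal: x* = (4.6667, 0).
  primal value c^T x* = 23.3333.
Solving the dual: y* = (0, 0, 1.6667).
  dual value b^T y* = 23.3333.
Strong duality: c^T x* = b^T y*. Confirmed.

23.3333


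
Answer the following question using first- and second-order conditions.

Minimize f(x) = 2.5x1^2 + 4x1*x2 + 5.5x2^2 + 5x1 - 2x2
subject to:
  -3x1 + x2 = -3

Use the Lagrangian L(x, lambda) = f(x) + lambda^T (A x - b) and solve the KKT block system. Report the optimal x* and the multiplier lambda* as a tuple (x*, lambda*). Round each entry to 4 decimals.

Form the Lagrangian:
  L(x, lambda) = (1/2) x^T Q x + c^T x + lambda^T (A x - b)
Stationarity (grad_x L = 0): Q x + c + A^T lambda = 0.
Primal feasibility: A x = b.

This gives the KKT block system:
  [ Q   A^T ] [ x     ]   [-c ]
  [ A    0  ] [ lambda ] = [ b ]

Solving the linear system:
  x*      = (0.875, -0.375)
  lambda* = (2.625)
  f(x*)   = 6.5

x* = (0.875, -0.375), lambda* = (2.625)


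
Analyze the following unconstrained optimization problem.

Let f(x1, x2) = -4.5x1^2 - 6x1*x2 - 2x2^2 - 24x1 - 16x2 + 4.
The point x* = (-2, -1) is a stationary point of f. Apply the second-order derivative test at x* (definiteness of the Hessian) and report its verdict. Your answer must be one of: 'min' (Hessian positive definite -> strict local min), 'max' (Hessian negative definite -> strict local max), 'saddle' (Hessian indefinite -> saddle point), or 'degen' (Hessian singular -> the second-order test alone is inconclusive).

Compute the Hessian H = grad^2 f:
  H = [[-9, -6], [-6, -4]]
Verify stationarity: grad f(x*) = H x* + g = (0, 0).
Eigenvalues of H: -13, 0.
H has a zero eigenvalue (singular; negative semidefinite but not definite), so H is neither positive definite, negative definite, nor indefinite. The second-order test alone is inconclusive -> degen.
(Indeed, f is constant along the null direction of H through x*, so x* is not a strict local extremum.)

degen


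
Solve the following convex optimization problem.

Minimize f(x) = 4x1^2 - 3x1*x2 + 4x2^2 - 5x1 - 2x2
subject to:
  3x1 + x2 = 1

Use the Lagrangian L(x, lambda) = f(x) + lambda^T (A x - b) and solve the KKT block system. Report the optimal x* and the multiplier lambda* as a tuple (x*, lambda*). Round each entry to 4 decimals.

Form the Lagrangian:
  L(x, lambda) = (1/2) x^T Q x + c^T x + lambda^T (A x - b)
Stationarity (grad_x L = 0): Q x + c + A^T lambda = 0.
Primal feasibility: A x = b.

This gives the KKT block system:
  [ Q   A^T ] [ x     ]   [-c ]
  [ A    0  ] [ lambda ] = [ b ]

Solving the linear system:
  x*      = (0.2653, 0.2041)
  lambda* = (1.1633)
  f(x*)   = -1.449

x* = (0.2653, 0.2041), lambda* = (1.1633)


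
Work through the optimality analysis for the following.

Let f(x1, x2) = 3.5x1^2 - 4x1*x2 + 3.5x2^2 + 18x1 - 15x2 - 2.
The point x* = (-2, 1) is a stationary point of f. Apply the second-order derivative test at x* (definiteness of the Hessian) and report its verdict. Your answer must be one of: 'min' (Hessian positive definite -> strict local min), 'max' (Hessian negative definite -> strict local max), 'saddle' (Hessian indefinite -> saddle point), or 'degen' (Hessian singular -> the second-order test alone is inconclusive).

Compute the Hessian H = grad^2 f:
  H = [[7, -4], [-4, 7]]
Verify stationarity: grad f(x*) = H x* + g = (0, 0).
Eigenvalues of H: 3, 11.
Both eigenvalues > 0, so H is positive definite -> x* is a strict local min.

min


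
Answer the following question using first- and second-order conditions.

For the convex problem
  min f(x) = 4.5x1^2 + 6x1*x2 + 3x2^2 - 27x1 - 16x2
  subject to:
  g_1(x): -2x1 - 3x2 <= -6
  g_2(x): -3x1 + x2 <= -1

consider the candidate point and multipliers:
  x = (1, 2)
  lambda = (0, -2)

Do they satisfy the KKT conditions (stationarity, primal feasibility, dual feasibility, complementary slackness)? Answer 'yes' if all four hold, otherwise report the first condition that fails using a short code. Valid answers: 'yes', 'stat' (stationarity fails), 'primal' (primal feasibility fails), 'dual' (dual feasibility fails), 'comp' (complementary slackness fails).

Gradient of f: grad f(x) = Q x + c = (-6, 2)
Constraint values g_i(x) = a_i^T x - b_i:
  g_1((1, 2)) = -2
  g_2((1, 2)) = 0
Stationarity residual: grad f(x) + sum_i lambda_i a_i = (0, 0)
  -> stationarity OK
Primal feasibility (all g_i <= 0): OK
Dual feasibility (all lambda_i >= 0): FAILS
Complementary slackness (lambda_i * g_i(x) = 0 for all i): OK

Verdict: the first failing condition is dual_feasibility -> dual.

dual


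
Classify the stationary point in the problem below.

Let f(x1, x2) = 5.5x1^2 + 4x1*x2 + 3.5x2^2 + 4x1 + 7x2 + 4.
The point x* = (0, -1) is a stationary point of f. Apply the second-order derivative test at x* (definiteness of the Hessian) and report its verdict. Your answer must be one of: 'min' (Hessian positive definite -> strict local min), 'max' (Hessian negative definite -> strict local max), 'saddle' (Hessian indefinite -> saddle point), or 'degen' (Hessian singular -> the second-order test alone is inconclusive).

Compute the Hessian H = grad^2 f:
  H = [[11, 4], [4, 7]]
Verify stationarity: grad f(x*) = H x* + g = (0, 0).
Eigenvalues of H: 4.5279, 13.4721.
Both eigenvalues > 0, so H is positive definite -> x* is a strict local min.

min


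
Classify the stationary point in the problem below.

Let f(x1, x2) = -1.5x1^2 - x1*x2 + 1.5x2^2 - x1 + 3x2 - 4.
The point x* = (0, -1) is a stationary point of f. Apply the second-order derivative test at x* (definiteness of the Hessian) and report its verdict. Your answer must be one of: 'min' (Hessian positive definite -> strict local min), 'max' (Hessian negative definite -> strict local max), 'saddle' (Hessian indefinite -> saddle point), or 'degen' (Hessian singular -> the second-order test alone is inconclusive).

Compute the Hessian H = grad^2 f:
  H = [[-3, -1], [-1, 3]]
Verify stationarity: grad f(x*) = H x* + g = (0, 0).
Eigenvalues of H: -3.1623, 3.1623.
Eigenvalues have mixed signs, so H is indefinite -> x* is a saddle point.

saddle


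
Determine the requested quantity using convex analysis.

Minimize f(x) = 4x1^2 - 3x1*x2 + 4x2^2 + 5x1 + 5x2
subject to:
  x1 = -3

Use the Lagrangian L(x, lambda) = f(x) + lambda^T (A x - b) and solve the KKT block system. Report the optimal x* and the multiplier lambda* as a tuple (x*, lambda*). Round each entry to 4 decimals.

Form the Lagrangian:
  L(x, lambda) = (1/2) x^T Q x + c^T x + lambda^T (A x - b)
Stationarity (grad_x L = 0): Q x + c + A^T lambda = 0.
Primal feasibility: A x = b.

This gives the KKT block system:
  [ Q   A^T ] [ x     ]   [-c ]
  [ A    0  ] [ lambda ] = [ b ]

Solving the linear system:
  x*      = (-3, -1.75)
  lambda* = (13.75)
  f(x*)   = 8.75

x* = (-3, -1.75), lambda* = (13.75)


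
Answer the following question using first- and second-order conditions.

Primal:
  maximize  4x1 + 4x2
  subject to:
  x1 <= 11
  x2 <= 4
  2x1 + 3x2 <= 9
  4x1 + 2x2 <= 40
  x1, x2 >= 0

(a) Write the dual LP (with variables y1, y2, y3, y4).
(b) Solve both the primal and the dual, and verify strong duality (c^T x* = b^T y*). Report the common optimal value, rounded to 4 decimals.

The standard primal-dual pair for 'max c^T x s.t. A x <= b, x >= 0' is:
  Dual:  min b^T y  s.t.  A^T y >= c,  y >= 0.

So the dual LP is:
  minimize  11y1 + 4y2 + 9y3 + 40y4
  subject to:
    y1 + 2y3 + 4y4 >= 4
    y2 + 3y3 + 2y4 >= 4
    y1, y2, y3, y4 >= 0

Solving the primal: x* = (4.5, 0).
  primal value c^T x* = 18.
Solving the dual: y* = (0, 0, 2, 0).
  dual value b^T y* = 18.
Strong duality: c^T x* = b^T y*. Confirmed.

18


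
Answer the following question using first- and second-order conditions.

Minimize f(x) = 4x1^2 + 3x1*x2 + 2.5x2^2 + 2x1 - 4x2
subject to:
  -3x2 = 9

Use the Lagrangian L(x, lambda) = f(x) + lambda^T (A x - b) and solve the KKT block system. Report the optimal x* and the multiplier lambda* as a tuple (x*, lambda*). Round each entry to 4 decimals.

Form the Lagrangian:
  L(x, lambda) = (1/2) x^T Q x + c^T x + lambda^T (A x - b)
Stationarity (grad_x L = 0): Q x + c + A^T lambda = 0.
Primal feasibility: A x = b.

This gives the KKT block system:
  [ Q   A^T ] [ x     ]   [-c ]
  [ A    0  ] [ lambda ] = [ b ]

Solving the linear system:
  x*      = (0.875, -3)
  lambda* = (-5.4583)
  f(x*)   = 31.4375

x* = (0.875, -3), lambda* = (-5.4583)


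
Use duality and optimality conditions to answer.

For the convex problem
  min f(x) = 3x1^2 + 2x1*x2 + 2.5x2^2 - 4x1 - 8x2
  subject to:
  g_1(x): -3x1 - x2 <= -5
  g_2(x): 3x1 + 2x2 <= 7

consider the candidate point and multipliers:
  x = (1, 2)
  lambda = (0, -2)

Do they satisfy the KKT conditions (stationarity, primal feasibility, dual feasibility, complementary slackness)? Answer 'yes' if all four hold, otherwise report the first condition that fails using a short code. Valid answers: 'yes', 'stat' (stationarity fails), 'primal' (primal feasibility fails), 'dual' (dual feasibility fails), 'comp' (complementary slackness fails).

Gradient of f: grad f(x) = Q x + c = (6, 4)
Constraint values g_i(x) = a_i^T x - b_i:
  g_1((1, 2)) = 0
  g_2((1, 2)) = 0
Stationarity residual: grad f(x) + sum_i lambda_i a_i = (0, 0)
  -> stationarity OK
Primal feasibility (all g_i <= 0): OK
Dual feasibility (all lambda_i >= 0): FAILS
Complementary slackness (lambda_i * g_i(x) = 0 for all i): OK

Verdict: the first failing condition is dual_feasibility -> dual.

dual


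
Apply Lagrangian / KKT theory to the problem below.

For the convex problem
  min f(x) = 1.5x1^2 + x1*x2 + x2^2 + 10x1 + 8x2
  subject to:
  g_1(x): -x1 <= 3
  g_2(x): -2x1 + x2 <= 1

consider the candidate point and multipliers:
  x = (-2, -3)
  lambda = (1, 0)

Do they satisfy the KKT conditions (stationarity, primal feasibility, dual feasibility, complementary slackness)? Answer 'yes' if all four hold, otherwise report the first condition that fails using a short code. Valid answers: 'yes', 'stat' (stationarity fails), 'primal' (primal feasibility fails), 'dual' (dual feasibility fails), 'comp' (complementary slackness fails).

Gradient of f: grad f(x) = Q x + c = (1, 0)
Constraint values g_i(x) = a_i^T x - b_i:
  g_1((-2, -3)) = -1
  g_2((-2, -3)) = 0
Stationarity residual: grad f(x) + sum_i lambda_i a_i = (0, 0)
  -> stationarity OK
Primal feasibility (all g_i <= 0): OK
Dual feasibility (all lambda_i >= 0): OK
Complementary slackness (lambda_i * g_i(x) = 0 for all i): FAILS

Verdict: the first failing condition is complementary_slackness -> comp.

comp


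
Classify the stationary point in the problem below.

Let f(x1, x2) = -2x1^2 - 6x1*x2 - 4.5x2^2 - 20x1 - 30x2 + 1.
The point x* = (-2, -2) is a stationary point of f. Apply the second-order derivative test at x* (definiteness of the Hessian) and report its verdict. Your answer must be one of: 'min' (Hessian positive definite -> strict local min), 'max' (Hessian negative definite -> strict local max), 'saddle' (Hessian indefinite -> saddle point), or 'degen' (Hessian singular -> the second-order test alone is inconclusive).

Compute the Hessian H = grad^2 f:
  H = [[-4, -6], [-6, -9]]
Verify stationarity: grad f(x*) = H x* + g = (0, 0).
Eigenvalues of H: -13, 0.
H has a zero eigenvalue (singular; negative semidefinite but not definite), so H is neither positive definite, negative definite, nor indefinite. The second-order test alone is inconclusive -> degen.
(Indeed, f is constant along the null direction of H through x*, so x* is not a strict local extremum.)

degen


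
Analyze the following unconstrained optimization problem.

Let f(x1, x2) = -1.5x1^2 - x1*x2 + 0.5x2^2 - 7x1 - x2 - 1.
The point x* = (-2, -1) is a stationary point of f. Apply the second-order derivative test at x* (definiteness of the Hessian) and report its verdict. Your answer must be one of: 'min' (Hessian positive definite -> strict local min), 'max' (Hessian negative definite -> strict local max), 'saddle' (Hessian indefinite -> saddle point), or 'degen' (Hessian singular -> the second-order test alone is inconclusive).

Compute the Hessian H = grad^2 f:
  H = [[-3, -1], [-1, 1]]
Verify stationarity: grad f(x*) = H x* + g = (0, 0).
Eigenvalues of H: -3.2361, 1.2361.
Eigenvalues have mixed signs, so H is indefinite -> x* is a saddle point.

saddle


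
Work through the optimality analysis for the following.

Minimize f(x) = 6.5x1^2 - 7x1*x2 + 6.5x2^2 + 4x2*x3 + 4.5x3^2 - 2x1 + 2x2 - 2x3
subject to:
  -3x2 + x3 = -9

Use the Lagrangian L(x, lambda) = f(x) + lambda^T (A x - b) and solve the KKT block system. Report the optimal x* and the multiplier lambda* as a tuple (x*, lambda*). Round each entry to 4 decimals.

Form the Lagrangian:
  L(x, lambda) = (1/2) x^T Q x + c^T x + lambda^T (A x - b)
Stationarity (grad_x L = 0): Q x + c + A^T lambda = 0.
Primal feasibility: A x = b.

This gives the KKT block system:
  [ Q   A^T ] [ x     ]   [-c ]
  [ A    0  ] [ lambda ] = [ b ]

Solving the linear system:
  x*      = (1.4929, 2.4869, -1.5394)
  lambda* = (5.9071)
  f(x*)   = 29.1152

x* = (1.4929, 2.4869, -1.5394), lambda* = (5.9071)


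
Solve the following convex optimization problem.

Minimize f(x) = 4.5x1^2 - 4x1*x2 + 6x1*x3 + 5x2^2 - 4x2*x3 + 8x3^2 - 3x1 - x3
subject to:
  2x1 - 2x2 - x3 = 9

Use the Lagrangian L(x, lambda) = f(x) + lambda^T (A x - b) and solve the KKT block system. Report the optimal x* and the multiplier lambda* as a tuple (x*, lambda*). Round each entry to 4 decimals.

Form the Lagrangian:
  L(x, lambda) = (1/2) x^T Q x + c^T x + lambda^T (A x - b)
Stationarity (grad_x L = 0): Q x + c + A^T lambda = 0.
Primal feasibility: A x = b.

This gives the KKT block system:
  [ Q   A^T ] [ x     ]   [-c ]
  [ A    0  ] [ lambda ] = [ b ]

Solving the linear system:
  x*      = (2.5781, -1.1014, -1.641)
  lambda* = (-7.3813)
  f(x*)   = 30.1694

x* = (2.5781, -1.1014, -1.641), lambda* = (-7.3813)


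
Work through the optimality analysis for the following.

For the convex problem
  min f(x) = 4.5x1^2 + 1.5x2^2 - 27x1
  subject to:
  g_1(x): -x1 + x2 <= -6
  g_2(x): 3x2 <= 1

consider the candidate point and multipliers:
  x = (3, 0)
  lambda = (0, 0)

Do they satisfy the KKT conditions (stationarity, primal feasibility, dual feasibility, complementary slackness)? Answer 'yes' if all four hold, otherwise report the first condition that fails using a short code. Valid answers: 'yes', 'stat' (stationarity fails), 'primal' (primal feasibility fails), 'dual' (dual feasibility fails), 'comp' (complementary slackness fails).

Gradient of f: grad f(x) = Q x + c = (0, 0)
Constraint values g_i(x) = a_i^T x - b_i:
  g_1((3, 0)) = 3
  g_2((3, 0)) = -1
Stationarity residual: grad f(x) + sum_i lambda_i a_i = (0, 0)
  -> stationarity OK
Primal feasibility (all g_i <= 0): FAILS
Dual feasibility (all lambda_i >= 0): OK
Complementary slackness (lambda_i * g_i(x) = 0 for all i): OK

Verdict: the first failing condition is primal_feasibility -> primal.

primal


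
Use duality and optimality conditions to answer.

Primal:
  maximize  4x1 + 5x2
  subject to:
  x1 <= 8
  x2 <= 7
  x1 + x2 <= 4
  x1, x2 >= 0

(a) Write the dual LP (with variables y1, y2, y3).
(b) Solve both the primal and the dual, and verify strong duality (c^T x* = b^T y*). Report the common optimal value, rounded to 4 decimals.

The standard primal-dual pair for 'max c^T x s.t. A x <= b, x >= 0' is:
  Dual:  min b^T y  s.t.  A^T y >= c,  y >= 0.

So the dual LP is:
  minimize  8y1 + 7y2 + 4y3
  subject to:
    y1 + y3 >= 4
    y2 + y3 >= 5
    y1, y2, y3 >= 0

Solving the primal: x* = (0, 4).
  primal value c^T x* = 20.
Solving the dual: y* = (0, 0, 5).
  dual value b^T y* = 20.
Strong duality: c^T x* = b^T y*. Confirmed.

20


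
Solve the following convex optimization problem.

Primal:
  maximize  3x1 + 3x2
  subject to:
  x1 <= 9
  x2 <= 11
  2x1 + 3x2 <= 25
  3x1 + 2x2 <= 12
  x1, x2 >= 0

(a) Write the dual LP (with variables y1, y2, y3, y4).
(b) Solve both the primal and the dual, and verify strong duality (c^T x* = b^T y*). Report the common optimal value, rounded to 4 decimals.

The standard primal-dual pair for 'max c^T x s.t. A x <= b, x >= 0' is:
  Dual:  min b^T y  s.t.  A^T y >= c,  y >= 0.

So the dual LP is:
  minimize  9y1 + 11y2 + 25y3 + 12y4
  subject to:
    y1 + 2y3 + 3y4 >= 3
    y2 + 3y3 + 2y4 >= 3
    y1, y2, y3, y4 >= 0

Solving the primal: x* = (0, 6).
  primal value c^T x* = 18.
Solving the dual: y* = (0, 0, 0, 1.5).
  dual value b^T y* = 18.
Strong duality: c^T x* = b^T y*. Confirmed.

18


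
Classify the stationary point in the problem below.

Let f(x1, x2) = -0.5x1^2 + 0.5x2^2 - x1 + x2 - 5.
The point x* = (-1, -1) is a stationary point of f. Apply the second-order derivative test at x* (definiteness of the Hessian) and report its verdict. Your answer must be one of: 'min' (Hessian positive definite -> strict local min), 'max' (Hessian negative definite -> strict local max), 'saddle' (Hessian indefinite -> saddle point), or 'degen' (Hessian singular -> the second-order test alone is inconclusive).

Compute the Hessian H = grad^2 f:
  H = [[-1, 0], [0, 1]]
Verify stationarity: grad f(x*) = H x* + g = (0, 0).
Eigenvalues of H: -1, 1.
Eigenvalues have mixed signs, so H is indefinite -> x* is a saddle point.

saddle


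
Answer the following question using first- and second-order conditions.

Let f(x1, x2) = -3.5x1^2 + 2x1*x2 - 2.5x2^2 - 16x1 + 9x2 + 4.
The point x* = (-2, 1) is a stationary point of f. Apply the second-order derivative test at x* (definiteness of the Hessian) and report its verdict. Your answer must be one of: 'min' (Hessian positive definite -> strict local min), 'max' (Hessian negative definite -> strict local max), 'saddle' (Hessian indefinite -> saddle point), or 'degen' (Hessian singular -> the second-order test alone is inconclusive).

Compute the Hessian H = grad^2 f:
  H = [[-7, 2], [2, -5]]
Verify stationarity: grad f(x*) = H x* + g = (0, 0).
Eigenvalues of H: -8.2361, -3.7639.
Both eigenvalues < 0, so H is negative definite -> x* is a strict local max.

max


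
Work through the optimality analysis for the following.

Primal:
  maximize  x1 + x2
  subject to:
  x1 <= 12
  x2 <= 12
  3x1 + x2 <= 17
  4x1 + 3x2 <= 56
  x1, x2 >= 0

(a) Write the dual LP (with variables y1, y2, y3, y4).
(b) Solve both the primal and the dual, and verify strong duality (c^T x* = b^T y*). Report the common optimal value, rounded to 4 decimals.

The standard primal-dual pair for 'max c^T x s.t. A x <= b, x >= 0' is:
  Dual:  min b^T y  s.t.  A^T y >= c,  y >= 0.

So the dual LP is:
  minimize  12y1 + 12y2 + 17y3 + 56y4
  subject to:
    y1 + 3y3 + 4y4 >= 1
    y2 + y3 + 3y4 >= 1
    y1, y2, y3, y4 >= 0

Solving the primal: x* = (1.6667, 12).
  primal value c^T x* = 13.6667.
Solving the dual: y* = (0, 0.6667, 0.3333, 0).
  dual value b^T y* = 13.6667.
Strong duality: c^T x* = b^T y*. Confirmed.

13.6667


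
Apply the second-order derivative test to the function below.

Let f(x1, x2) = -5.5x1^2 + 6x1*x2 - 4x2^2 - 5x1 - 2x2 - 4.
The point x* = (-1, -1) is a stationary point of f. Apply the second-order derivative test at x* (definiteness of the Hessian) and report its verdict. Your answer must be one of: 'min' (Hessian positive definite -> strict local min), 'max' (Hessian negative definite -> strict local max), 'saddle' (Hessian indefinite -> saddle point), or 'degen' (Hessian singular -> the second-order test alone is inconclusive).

Compute the Hessian H = grad^2 f:
  H = [[-11, 6], [6, -8]]
Verify stationarity: grad f(x*) = H x* + g = (0, 0).
Eigenvalues of H: -15.6847, -3.3153.
Both eigenvalues < 0, so H is negative definite -> x* is a strict local max.

max


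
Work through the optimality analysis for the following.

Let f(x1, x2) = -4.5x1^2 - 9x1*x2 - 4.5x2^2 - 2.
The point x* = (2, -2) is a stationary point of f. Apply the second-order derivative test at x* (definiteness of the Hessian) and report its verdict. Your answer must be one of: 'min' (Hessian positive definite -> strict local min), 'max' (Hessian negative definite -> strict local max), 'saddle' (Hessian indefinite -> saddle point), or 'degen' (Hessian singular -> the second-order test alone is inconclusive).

Compute the Hessian H = grad^2 f:
  H = [[-9, -9], [-9, -9]]
Verify stationarity: grad f(x*) = H x* + g = (0, 0).
Eigenvalues of H: -18, 0.
H has a zero eigenvalue (singular; negative semidefinite but not definite), so H is neither positive definite, negative definite, nor indefinite. The second-order test alone is inconclusive -> degen.
(Indeed, f is constant along the null direction of H through x*, so x* is not a strict local extremum.)

degen


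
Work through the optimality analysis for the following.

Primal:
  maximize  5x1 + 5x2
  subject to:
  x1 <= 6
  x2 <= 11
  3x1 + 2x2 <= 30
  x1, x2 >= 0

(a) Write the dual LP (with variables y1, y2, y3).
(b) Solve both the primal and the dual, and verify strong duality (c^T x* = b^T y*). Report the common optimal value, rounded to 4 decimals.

The standard primal-dual pair for 'max c^T x s.t. A x <= b, x >= 0' is:
  Dual:  min b^T y  s.t.  A^T y >= c,  y >= 0.

So the dual LP is:
  minimize  6y1 + 11y2 + 30y3
  subject to:
    y1 + 3y3 >= 5
    y2 + 2y3 >= 5
    y1, y2, y3 >= 0

Solving the primal: x* = (2.6667, 11).
  primal value c^T x* = 68.3333.
Solving the dual: y* = (0, 1.6667, 1.6667).
  dual value b^T y* = 68.3333.
Strong duality: c^T x* = b^T y*. Confirmed.

68.3333


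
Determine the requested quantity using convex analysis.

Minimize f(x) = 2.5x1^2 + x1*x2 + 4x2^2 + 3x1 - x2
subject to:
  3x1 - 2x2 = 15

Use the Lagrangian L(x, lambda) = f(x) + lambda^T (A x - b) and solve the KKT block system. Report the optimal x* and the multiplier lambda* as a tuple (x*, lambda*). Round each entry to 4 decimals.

Form the Lagrangian:
  L(x, lambda) = (1/2) x^T Q x + c^T x + lambda^T (A x - b)
Stationarity (grad_x L = 0): Q x + c + A^T lambda = 0.
Primal feasibility: A x = b.

This gives the KKT block system:
  [ Q   A^T ] [ x     ]   [-c ]
  [ A    0  ] [ lambda ] = [ b ]

Solving the linear system:
  x*      = (3.6923, -1.9615)
  lambda* = (-6.5)
  f(x*)   = 55.2692

x* = (3.6923, -1.9615), lambda* = (-6.5)


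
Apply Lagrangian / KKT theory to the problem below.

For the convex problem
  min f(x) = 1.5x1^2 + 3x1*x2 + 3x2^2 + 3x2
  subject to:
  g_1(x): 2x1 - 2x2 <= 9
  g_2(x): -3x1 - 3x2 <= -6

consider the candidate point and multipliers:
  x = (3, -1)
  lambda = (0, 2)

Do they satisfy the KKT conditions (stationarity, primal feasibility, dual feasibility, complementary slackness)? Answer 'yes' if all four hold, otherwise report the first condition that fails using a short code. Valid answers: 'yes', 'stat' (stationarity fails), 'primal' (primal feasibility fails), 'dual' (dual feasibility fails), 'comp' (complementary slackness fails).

Gradient of f: grad f(x) = Q x + c = (6, 6)
Constraint values g_i(x) = a_i^T x - b_i:
  g_1((3, -1)) = -1
  g_2((3, -1)) = 0
Stationarity residual: grad f(x) + sum_i lambda_i a_i = (0, 0)
  -> stationarity OK
Primal feasibility (all g_i <= 0): OK
Dual feasibility (all lambda_i >= 0): OK
Complementary slackness (lambda_i * g_i(x) = 0 for all i): OK

Verdict: yes, KKT holds.

yes


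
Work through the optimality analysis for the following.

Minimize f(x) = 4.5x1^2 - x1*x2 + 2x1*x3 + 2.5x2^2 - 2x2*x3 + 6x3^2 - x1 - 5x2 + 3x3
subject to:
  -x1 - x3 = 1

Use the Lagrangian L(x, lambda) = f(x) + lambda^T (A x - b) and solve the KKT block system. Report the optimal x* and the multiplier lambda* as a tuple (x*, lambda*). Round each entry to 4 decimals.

Form the Lagrangian:
  L(x, lambda) = (1/2) x^T Q x + c^T x + lambda^T (A x - b)
Stationarity (grad_x L = 0): Q x + c + A^T lambda = 0.
Primal feasibility: A x = b.

This gives the KKT block system:
  [ Q   A^T ] [ x     ]   [-c ]
  [ A    0  ] [ lambda ] = [ b ]

Solving the linear system:
  x*      = (-0.3929, 0.6786, -0.6071)
  lambda* = (-6.4286)
  f(x*)   = 0.8036

x* = (-0.3929, 0.6786, -0.6071), lambda* = (-6.4286)


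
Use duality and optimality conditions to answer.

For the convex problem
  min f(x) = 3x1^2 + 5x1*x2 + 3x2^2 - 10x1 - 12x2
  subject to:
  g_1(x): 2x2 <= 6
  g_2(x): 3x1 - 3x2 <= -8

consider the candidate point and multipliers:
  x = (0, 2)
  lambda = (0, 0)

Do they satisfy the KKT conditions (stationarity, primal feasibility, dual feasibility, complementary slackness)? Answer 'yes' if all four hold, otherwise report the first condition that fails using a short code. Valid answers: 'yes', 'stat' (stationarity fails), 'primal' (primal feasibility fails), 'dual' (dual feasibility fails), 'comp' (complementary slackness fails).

Gradient of f: grad f(x) = Q x + c = (0, 0)
Constraint values g_i(x) = a_i^T x - b_i:
  g_1((0, 2)) = -2
  g_2((0, 2)) = 2
Stationarity residual: grad f(x) + sum_i lambda_i a_i = (0, 0)
  -> stationarity OK
Primal feasibility (all g_i <= 0): FAILS
Dual feasibility (all lambda_i >= 0): OK
Complementary slackness (lambda_i * g_i(x) = 0 for all i): OK

Verdict: the first failing condition is primal_feasibility -> primal.

primal


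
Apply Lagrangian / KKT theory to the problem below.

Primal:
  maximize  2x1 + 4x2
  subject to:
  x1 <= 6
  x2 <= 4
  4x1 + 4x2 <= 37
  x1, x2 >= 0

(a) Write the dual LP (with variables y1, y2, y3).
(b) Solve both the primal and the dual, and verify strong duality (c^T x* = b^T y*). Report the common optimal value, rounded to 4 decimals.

The standard primal-dual pair for 'max c^T x s.t. A x <= b, x >= 0' is:
  Dual:  min b^T y  s.t.  A^T y >= c,  y >= 0.

So the dual LP is:
  minimize  6y1 + 4y2 + 37y3
  subject to:
    y1 + 4y3 >= 2
    y2 + 4y3 >= 4
    y1, y2, y3 >= 0

Solving the primal: x* = (5.25, 4).
  primal value c^T x* = 26.5.
Solving the dual: y* = (0, 2, 0.5).
  dual value b^T y* = 26.5.
Strong duality: c^T x* = b^T y*. Confirmed.

26.5


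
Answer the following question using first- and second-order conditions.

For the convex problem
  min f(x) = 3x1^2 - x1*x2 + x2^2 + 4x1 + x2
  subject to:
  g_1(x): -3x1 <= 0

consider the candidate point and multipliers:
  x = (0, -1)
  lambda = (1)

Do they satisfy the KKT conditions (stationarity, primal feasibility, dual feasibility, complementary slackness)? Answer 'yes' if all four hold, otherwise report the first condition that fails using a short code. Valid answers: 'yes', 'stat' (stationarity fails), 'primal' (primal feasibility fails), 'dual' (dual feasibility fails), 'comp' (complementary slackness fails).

Gradient of f: grad f(x) = Q x + c = (5, -1)
Constraint values g_i(x) = a_i^T x - b_i:
  g_1((0, -1)) = 0
Stationarity residual: grad f(x) + sum_i lambda_i a_i = (2, -1)
  -> stationarity FAILS
Primal feasibility (all g_i <= 0): OK
Dual feasibility (all lambda_i >= 0): OK
Complementary slackness (lambda_i * g_i(x) = 0 for all i): OK

Verdict: the first failing condition is stationarity -> stat.

stat


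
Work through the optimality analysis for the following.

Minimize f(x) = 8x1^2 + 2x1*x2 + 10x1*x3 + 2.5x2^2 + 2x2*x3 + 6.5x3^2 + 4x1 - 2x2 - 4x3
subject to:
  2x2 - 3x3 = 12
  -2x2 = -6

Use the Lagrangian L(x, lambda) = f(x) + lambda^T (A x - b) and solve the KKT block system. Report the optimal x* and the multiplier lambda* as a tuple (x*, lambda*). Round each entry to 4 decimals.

Form the Lagrangian:
  L(x, lambda) = (1/2) x^T Q x + c^T x + lambda^T (A x - b)
Stationarity (grad_x L = 0): Q x + c + A^T lambda = 0.
Primal feasibility: A x = b.

This gives the KKT block system:
  [ Q   A^T ] [ x     ]   [-c ]
  [ A    0  ] [ lambda ] = [ b ]

Solving the linear system:
  x*      = (0.625, 3, -2)
  lambda* = (-5.9167, -0.7917)
  f(x*)   = 35.375

x* = (0.625, 3, -2), lambda* = (-5.9167, -0.7917)


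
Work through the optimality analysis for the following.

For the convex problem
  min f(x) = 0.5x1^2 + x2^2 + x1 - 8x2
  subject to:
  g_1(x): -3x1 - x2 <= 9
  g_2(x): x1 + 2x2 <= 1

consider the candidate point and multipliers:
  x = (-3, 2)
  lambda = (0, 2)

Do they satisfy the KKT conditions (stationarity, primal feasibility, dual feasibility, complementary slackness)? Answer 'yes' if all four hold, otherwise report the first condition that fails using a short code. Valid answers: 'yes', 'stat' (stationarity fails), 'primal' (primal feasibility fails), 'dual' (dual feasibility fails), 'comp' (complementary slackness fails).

Gradient of f: grad f(x) = Q x + c = (-2, -4)
Constraint values g_i(x) = a_i^T x - b_i:
  g_1((-3, 2)) = -2
  g_2((-3, 2)) = 0
Stationarity residual: grad f(x) + sum_i lambda_i a_i = (0, 0)
  -> stationarity OK
Primal feasibility (all g_i <= 0): OK
Dual feasibility (all lambda_i >= 0): OK
Complementary slackness (lambda_i * g_i(x) = 0 for all i): OK

Verdict: yes, KKT holds.

yes


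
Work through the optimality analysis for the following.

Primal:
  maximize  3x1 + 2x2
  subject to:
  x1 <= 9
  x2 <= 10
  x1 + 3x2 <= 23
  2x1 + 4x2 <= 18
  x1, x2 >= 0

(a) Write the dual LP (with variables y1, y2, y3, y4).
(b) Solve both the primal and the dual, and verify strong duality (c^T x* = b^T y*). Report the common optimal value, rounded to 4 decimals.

The standard primal-dual pair for 'max c^T x s.t. A x <= b, x >= 0' is:
  Dual:  min b^T y  s.t.  A^T y >= c,  y >= 0.

So the dual LP is:
  minimize  9y1 + 10y2 + 23y3 + 18y4
  subject to:
    y1 + y3 + 2y4 >= 3
    y2 + 3y3 + 4y4 >= 2
    y1, y2, y3, y4 >= 0

Solving the primal: x* = (9, 0).
  primal value c^T x* = 27.
Solving the dual: y* = (2, 0, 0, 0.5).
  dual value b^T y* = 27.
Strong duality: c^T x* = b^T y*. Confirmed.

27


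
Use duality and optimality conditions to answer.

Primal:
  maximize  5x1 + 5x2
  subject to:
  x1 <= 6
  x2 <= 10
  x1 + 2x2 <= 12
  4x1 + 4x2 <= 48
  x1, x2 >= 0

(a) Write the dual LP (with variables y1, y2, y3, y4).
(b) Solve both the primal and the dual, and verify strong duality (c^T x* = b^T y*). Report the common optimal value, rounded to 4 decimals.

The standard primal-dual pair for 'max c^T x s.t. A x <= b, x >= 0' is:
  Dual:  min b^T y  s.t.  A^T y >= c,  y >= 0.

So the dual LP is:
  minimize  6y1 + 10y2 + 12y3 + 48y4
  subject to:
    y1 + y3 + 4y4 >= 5
    y2 + 2y3 + 4y4 >= 5
    y1, y2, y3, y4 >= 0

Solving the primal: x* = (6, 3).
  primal value c^T x* = 45.
Solving the dual: y* = (2.5, 0, 2.5, 0).
  dual value b^T y* = 45.
Strong duality: c^T x* = b^T y*. Confirmed.

45


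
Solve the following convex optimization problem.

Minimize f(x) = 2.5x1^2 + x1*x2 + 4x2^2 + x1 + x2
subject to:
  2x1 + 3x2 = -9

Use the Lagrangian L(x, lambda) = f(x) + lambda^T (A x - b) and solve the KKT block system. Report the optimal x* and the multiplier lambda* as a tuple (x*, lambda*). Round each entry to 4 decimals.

Form the Lagrangian:
  L(x, lambda) = (1/2) x^T Q x + c^T x + lambda^T (A x - b)
Stationarity (grad_x L = 0): Q x + c + A^T lambda = 0.
Primal feasibility: A x = b.

This gives the KKT block system:
  [ Q   A^T ] [ x     ]   [-c ]
  [ A    0  ] [ lambda ] = [ b ]

Solving the linear system:
  x*      = (-1.8462, -1.7692)
  lambda* = (5)
  f(x*)   = 20.6923

x* = (-1.8462, -1.7692), lambda* = (5)


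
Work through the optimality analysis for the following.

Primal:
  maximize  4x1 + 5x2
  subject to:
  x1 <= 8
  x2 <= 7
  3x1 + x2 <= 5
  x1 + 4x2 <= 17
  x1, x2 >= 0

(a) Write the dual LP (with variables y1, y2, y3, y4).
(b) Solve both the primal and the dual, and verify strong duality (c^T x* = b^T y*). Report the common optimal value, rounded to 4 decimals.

The standard primal-dual pair for 'max c^T x s.t. A x <= b, x >= 0' is:
  Dual:  min b^T y  s.t.  A^T y >= c,  y >= 0.

So the dual LP is:
  minimize  8y1 + 7y2 + 5y3 + 17y4
  subject to:
    y1 + 3y3 + y4 >= 4
    y2 + y3 + 4y4 >= 5
    y1, y2, y3, y4 >= 0

Solving the primal: x* = (0.2727, 4.1818).
  primal value c^T x* = 22.
Solving the dual: y* = (0, 0, 1, 1).
  dual value b^T y* = 22.
Strong duality: c^T x* = b^T y*. Confirmed.

22


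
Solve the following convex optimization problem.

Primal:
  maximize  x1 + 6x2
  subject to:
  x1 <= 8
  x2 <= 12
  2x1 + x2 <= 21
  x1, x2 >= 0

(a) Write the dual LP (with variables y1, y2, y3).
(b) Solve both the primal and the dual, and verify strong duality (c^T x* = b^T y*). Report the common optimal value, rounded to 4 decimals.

The standard primal-dual pair for 'max c^T x s.t. A x <= b, x >= 0' is:
  Dual:  min b^T y  s.t.  A^T y >= c,  y >= 0.

So the dual LP is:
  minimize  8y1 + 12y2 + 21y3
  subject to:
    y1 + 2y3 >= 1
    y2 + y3 >= 6
    y1, y2, y3 >= 0

Solving the primal: x* = (4.5, 12).
  primal value c^T x* = 76.5.
Solving the dual: y* = (0, 5.5, 0.5).
  dual value b^T y* = 76.5.
Strong duality: c^T x* = b^T y*. Confirmed.

76.5


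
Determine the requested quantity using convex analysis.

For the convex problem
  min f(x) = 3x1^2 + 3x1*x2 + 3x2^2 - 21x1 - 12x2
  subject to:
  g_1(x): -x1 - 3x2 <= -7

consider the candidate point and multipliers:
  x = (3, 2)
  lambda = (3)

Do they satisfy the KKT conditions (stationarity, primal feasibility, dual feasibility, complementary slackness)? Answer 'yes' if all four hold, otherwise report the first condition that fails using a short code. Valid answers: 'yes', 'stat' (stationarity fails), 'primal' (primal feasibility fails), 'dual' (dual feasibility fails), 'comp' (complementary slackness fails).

Gradient of f: grad f(x) = Q x + c = (3, 9)
Constraint values g_i(x) = a_i^T x - b_i:
  g_1((3, 2)) = -2
Stationarity residual: grad f(x) + sum_i lambda_i a_i = (0, 0)
  -> stationarity OK
Primal feasibility (all g_i <= 0): OK
Dual feasibility (all lambda_i >= 0): OK
Complementary slackness (lambda_i * g_i(x) = 0 for all i): FAILS

Verdict: the first failing condition is complementary_slackness -> comp.

comp


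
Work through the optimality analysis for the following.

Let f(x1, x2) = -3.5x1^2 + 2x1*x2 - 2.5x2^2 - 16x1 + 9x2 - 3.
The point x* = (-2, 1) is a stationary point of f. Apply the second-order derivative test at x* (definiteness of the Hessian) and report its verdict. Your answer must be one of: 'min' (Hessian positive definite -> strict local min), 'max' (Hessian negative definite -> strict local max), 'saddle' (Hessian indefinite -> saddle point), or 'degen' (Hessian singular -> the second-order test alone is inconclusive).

Compute the Hessian H = grad^2 f:
  H = [[-7, 2], [2, -5]]
Verify stationarity: grad f(x*) = H x* + g = (0, 0).
Eigenvalues of H: -8.2361, -3.7639.
Both eigenvalues < 0, so H is negative definite -> x* is a strict local max.

max


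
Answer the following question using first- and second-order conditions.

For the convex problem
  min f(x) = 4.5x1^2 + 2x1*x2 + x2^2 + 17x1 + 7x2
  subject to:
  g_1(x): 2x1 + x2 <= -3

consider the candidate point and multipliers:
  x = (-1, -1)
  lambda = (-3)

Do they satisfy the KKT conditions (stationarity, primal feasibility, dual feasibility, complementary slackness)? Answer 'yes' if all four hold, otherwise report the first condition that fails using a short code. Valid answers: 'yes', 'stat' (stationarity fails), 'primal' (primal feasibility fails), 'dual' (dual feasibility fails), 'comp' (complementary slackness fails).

Gradient of f: grad f(x) = Q x + c = (6, 3)
Constraint values g_i(x) = a_i^T x - b_i:
  g_1((-1, -1)) = 0
Stationarity residual: grad f(x) + sum_i lambda_i a_i = (0, 0)
  -> stationarity OK
Primal feasibility (all g_i <= 0): OK
Dual feasibility (all lambda_i >= 0): FAILS
Complementary slackness (lambda_i * g_i(x) = 0 for all i): OK

Verdict: the first failing condition is dual_feasibility -> dual.

dual
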